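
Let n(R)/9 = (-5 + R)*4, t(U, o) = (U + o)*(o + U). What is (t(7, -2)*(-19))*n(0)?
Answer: 85500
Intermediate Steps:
t(U, o) = (U + o)² (t(U, o) = (U + o)*(U + o) = (U + o)²)
n(R) = -180 + 36*R (n(R) = 9*((-5 + R)*4) = 9*(-20 + 4*R) = -180 + 36*R)
(t(7, -2)*(-19))*n(0) = ((7 - 2)²*(-19))*(-180 + 36*0) = (5²*(-19))*(-180 + 0) = (25*(-19))*(-180) = -475*(-180) = 85500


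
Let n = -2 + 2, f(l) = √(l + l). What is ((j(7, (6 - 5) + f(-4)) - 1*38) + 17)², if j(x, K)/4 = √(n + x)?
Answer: 553 - 168*√7 ≈ 108.51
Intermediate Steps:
f(l) = √2*√l (f(l) = √(2*l) = √2*√l)
n = 0
j(x, K) = 4*√x (j(x, K) = 4*√(0 + x) = 4*√x)
((j(7, (6 - 5) + f(-4)) - 1*38) + 17)² = ((4*√7 - 1*38) + 17)² = ((4*√7 - 38) + 17)² = ((-38 + 4*√7) + 17)² = (-21 + 4*√7)²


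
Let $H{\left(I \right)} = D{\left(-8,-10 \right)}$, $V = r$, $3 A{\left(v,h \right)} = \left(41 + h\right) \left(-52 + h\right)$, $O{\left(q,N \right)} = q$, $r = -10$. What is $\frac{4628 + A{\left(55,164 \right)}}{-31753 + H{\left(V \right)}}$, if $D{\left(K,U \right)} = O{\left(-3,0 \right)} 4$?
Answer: $- \frac{36844}{95295} \approx -0.38663$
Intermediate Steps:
$A{\left(v,h \right)} = \frac{\left(-52 + h\right) \left(41 + h\right)}{3}$ ($A{\left(v,h \right)} = \frac{\left(41 + h\right) \left(-52 + h\right)}{3} = \frac{\left(-52 + h\right) \left(41 + h\right)}{3}$)
$V = -10$
$D{\left(K,U \right)} = -12$ ($D{\left(K,U \right)} = \left(-3\right) 4 = -12$)
$H{\left(I \right)} = -12$
$\frac{4628 + A{\left(55,164 \right)}}{-31753 + H{\left(V \right)}} = \frac{4628 - \left(1312 - \frac{26896}{3}\right)}{-31753 - 12} = \frac{4628 - - \frac{22960}{3}}{-31765} = \left(4628 - - \frac{22960}{3}\right) \left(- \frac{1}{31765}\right) = \left(4628 + \frac{22960}{3}\right) \left(- \frac{1}{31765}\right) = \frac{36844}{3} \left(- \frac{1}{31765}\right) = - \frac{36844}{95295}$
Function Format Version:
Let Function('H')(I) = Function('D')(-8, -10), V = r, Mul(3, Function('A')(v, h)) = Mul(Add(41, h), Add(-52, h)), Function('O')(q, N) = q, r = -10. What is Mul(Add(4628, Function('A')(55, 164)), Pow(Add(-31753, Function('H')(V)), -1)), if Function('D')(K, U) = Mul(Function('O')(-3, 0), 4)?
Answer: Rational(-36844, 95295) ≈ -0.38663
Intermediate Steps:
Function('A')(v, h) = Mul(Rational(1, 3), Add(-52, h), Add(41, h)) (Function('A')(v, h) = Mul(Rational(1, 3), Mul(Add(41, h), Add(-52, h))) = Mul(Rational(1, 3), Mul(Add(-52, h), Add(41, h))) = Mul(Rational(1, 3), Add(-52, h), Add(41, h)))
V = -10
Function('D')(K, U) = -12 (Function('D')(K, U) = Mul(-3, 4) = -12)
Function('H')(I) = -12
Mul(Add(4628, Function('A')(55, 164)), Pow(Add(-31753, Function('H')(V)), -1)) = Mul(Add(4628, Add(Rational(-2132, 3), Mul(Rational(-11, 3), 164), Mul(Rational(1, 3), Pow(164, 2)))), Pow(Add(-31753, -12), -1)) = Mul(Add(4628, Add(Rational(-2132, 3), Rational(-1804, 3), Mul(Rational(1, 3), 26896))), Pow(-31765, -1)) = Mul(Add(4628, Add(Rational(-2132, 3), Rational(-1804, 3), Rational(26896, 3))), Rational(-1, 31765)) = Mul(Add(4628, Rational(22960, 3)), Rational(-1, 31765)) = Mul(Rational(36844, 3), Rational(-1, 31765)) = Rational(-36844, 95295)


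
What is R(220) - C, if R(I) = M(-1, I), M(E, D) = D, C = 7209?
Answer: -6989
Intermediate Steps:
R(I) = I
R(220) - C = 220 - 1*7209 = 220 - 7209 = -6989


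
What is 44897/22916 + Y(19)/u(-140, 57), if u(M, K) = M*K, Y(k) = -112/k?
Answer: 14306407/7299420 ≈ 1.9599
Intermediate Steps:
u(M, K) = K*M
44897/22916 + Y(19)/u(-140, 57) = 44897/22916 + (-112/19)/((57*(-140))) = 44897*(1/22916) - 112*1/19/(-7980) = 2641/1348 - 112/19*(-1/7980) = 2641/1348 + 4/5415 = 14306407/7299420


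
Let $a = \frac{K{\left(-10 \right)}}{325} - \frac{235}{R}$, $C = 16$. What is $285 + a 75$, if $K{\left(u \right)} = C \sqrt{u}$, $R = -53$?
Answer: $\frac{32730}{53} + \frac{48 i \sqrt{10}}{13} \approx 617.55 + 11.676 i$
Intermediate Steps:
$K{\left(u \right)} = 16 \sqrt{u}$
$a = \frac{235}{53} + \frac{16 i \sqrt{10}}{325}$ ($a = \frac{16 \sqrt{-10}}{325} - \frac{235}{-53} = 16 i \sqrt{10} \cdot \frac{1}{325} - - \frac{235}{53} = 16 i \sqrt{10} \cdot \frac{1}{325} + \frac{235}{53} = \frac{16 i \sqrt{10}}{325} + \frac{235}{53} = \frac{235}{53} + \frac{16 i \sqrt{10}}{325} \approx 4.434 + 0.15568 i$)
$285 + a 75 = 285 + \left(\frac{235}{53} + \frac{16 i \sqrt{10}}{325}\right) 75 = 285 + \left(\frac{17625}{53} + \frac{48 i \sqrt{10}}{13}\right) = \frac{32730}{53} + \frac{48 i \sqrt{10}}{13}$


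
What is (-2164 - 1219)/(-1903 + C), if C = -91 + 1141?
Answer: 3383/853 ≈ 3.9660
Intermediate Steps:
C = 1050
(-2164 - 1219)/(-1903 + C) = (-2164 - 1219)/(-1903 + 1050) = -3383/(-853) = -3383*(-1/853) = 3383/853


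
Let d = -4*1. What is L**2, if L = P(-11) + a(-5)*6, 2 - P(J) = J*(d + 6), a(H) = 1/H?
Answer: 12996/25 ≈ 519.84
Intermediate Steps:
d = -4
P(J) = 2 - 2*J (P(J) = 2 - J*(-4 + 6) = 2 - J*2 = 2 - 2*J)
L = 114/5 (L = (2 - 2*(-11)) + 6/(-5) = (2 + 22) - 1/5*6 = 24 - 6/5 = 114/5 ≈ 22.800)
L**2 = (114/5)**2 = 12996/25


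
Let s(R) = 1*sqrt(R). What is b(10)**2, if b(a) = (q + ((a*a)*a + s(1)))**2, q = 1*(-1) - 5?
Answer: 980149500625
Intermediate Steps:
s(R) = sqrt(R)
q = -6 (q = -1 - 5 = -6)
b(a) = (-5 + a**3)**2 (b(a) = (-6 + ((a*a)*a + sqrt(1)))**2 = (-6 + (a**2*a + 1))**2 = (-6 + (a**3 + 1))**2 = (-6 + (1 + a**3))**2 = (-5 + a**3)**2)
b(10)**2 = ((-5 + 10**3)**2)**2 = ((-5 + 1000)**2)**2 = (995**2)**2 = 990025**2 = 980149500625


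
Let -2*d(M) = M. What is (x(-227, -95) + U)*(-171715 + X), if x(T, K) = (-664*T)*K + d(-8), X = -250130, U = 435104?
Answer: 5856917915940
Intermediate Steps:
d(M) = -M/2
x(T, K) = 4 - 664*K*T (x(T, K) = (-664*T)*K - ½*(-8) = -664*K*T + 4 = 4 - 664*K*T)
(x(-227, -95) + U)*(-171715 + X) = ((4 - 664*(-95)*(-227)) + 435104)*(-171715 - 250130) = ((4 - 14319160) + 435104)*(-421845) = (-14319156 + 435104)*(-421845) = -13884052*(-421845) = 5856917915940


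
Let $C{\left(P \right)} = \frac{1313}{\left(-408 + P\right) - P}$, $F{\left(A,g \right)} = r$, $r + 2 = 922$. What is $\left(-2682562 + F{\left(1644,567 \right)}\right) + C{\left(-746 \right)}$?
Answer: $- \frac{1094111249}{408} \approx -2.6816 \cdot 10^{6}$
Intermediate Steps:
$r = 920$ ($r = -2 + 922 = 920$)
$F{\left(A,g \right)} = 920$
$C{\left(P \right)} = - \frac{1313}{408}$ ($C{\left(P \right)} = \frac{1313}{-408} = 1313 \left(- \frac{1}{408}\right) = - \frac{1313}{408}$)
$\left(-2682562 + F{\left(1644,567 \right)}\right) + C{\left(-746 \right)} = \left(-2682562 + 920\right) - \frac{1313}{408} = -2681642 - \frac{1313}{408} = - \frac{1094111249}{408}$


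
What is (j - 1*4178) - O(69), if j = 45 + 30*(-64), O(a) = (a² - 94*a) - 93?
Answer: -4235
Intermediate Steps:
O(a) = -93 + a² - 94*a
j = -1875 (j = 45 - 1920 = -1875)
(j - 1*4178) - O(69) = (-1875 - 1*4178) - (-93 + 69² - 94*69) = (-1875 - 4178) - (-93 + 4761 - 6486) = -6053 - 1*(-1818) = -6053 + 1818 = -4235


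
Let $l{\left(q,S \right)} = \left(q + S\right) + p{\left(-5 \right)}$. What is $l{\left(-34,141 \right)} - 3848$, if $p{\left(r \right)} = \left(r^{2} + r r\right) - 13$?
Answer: $-3704$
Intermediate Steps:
$p{\left(r \right)} = -13 + 2 r^{2}$ ($p{\left(r \right)} = \left(r^{2} + r^{2}\right) - 13 = 2 r^{2} - 13 = -13 + 2 r^{2}$)
$l{\left(q,S \right)} = 37 + S + q$ ($l{\left(q,S \right)} = \left(q + S\right) - \left(13 - 2 \left(-5\right)^{2}\right) = \left(S + q\right) + \left(-13 + 2 \cdot 25\right) = \left(S + q\right) + \left(-13 + 50\right) = \left(S + q\right) + 37 = 37 + S + q$)
$l{\left(-34,141 \right)} - 3848 = \left(37 + 141 - 34\right) - 3848 = 144 - 3848 = -3704$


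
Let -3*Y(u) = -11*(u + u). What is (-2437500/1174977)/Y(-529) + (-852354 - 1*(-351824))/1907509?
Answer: -379471662559460/1449111519793663 ≈ -0.26187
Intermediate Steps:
Y(u) = 22*u/3 (Y(u) = -(-11)*(u + u)/3 = -(-11)*2*u/3 = -(-22)*u/3 = 22*u/3)
(-2437500/1174977)/Y(-529) + (-852354 - 1*(-351824))/1907509 = (-2437500/1174977)/(((22/3)*(-529))) + (-852354 - 1*(-351824))/1907509 = (-2437500*1/1174977)/(-11638/3) + (-852354 + 351824)*(1/1907509) = -812500/391659*(-3/11638) - 500530*1/1907509 = 406250/759687907 - 500530/1907509 = -379471662559460/1449111519793663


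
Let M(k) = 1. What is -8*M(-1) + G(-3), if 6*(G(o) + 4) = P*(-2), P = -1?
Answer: -35/3 ≈ -11.667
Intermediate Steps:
G(o) = -11/3 (G(o) = -4 + (-1*(-2))/6 = -4 + (⅙)*2 = -4 + ⅓ = -11/3)
-8*M(-1) + G(-3) = -8*1 - 11/3 = -8 - 11/3 = -35/3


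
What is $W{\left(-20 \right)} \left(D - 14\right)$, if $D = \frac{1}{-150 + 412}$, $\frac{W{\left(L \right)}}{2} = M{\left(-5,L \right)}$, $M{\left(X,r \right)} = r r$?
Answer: $- \frac{1466800}{131} \approx -11197.0$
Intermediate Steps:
$M{\left(X,r \right)} = r^{2}$
$W{\left(L \right)} = 2 L^{2}$
$D = \frac{1}{262} \approx 0.0038168$
$W{\left(-20 \right)} \left(D - 14\right) = 2 \left(-20\right)^{2} \left(\frac{1}{262} - 14\right) = 2 \cdot 400 \left(- \frac{3667}{262}\right) = 800 \left(- \frac{3667}{262}\right) = - \frac{1466800}{131}$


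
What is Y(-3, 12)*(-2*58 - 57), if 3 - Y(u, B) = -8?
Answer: -1903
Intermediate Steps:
Y(u, B) = 11 (Y(u, B) = 3 - 1*(-8) = 3 + 8 = 11)
Y(-3, 12)*(-2*58 - 57) = 11*(-2*58 - 57) = 11*(-116 - 57) = 11*(-173) = -1903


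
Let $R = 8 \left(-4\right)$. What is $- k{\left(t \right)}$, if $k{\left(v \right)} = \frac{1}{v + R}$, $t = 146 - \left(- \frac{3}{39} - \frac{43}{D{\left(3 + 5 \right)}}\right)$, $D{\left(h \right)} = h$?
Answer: $- \frac{104}{12423} \approx -0.0083716$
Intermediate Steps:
$R = -32$
$t = \frac{15751}{104}$ ($t = 146 - \left(- \frac{3}{39} - \frac{43}{3 + 5}\right) = 146 - \left(\left(-3\right) \frac{1}{39} - \frac{43}{8}\right) = 146 - \left(- \frac{1}{13} - \frac{43}{8}\right) = 146 - - \frac{567}{104} = 146 + \frac{567}{104} = \frac{15751}{104} \approx 151.45$)
$k{\left(v \right)} = \frac{1}{-32 + v}$ ($k{\left(v \right)} = \frac{1}{v - 32} = \frac{1}{-32 + v}$)
$- k{\left(t \right)} = - \frac{1}{-32 + \frac{15751}{104}} = - \frac{1}{\frac{12423}{104}} = \left(-1\right) \frac{104}{12423} = - \frac{104}{12423}$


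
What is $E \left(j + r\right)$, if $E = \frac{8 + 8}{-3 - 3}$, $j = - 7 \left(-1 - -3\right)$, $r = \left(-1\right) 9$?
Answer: $\frac{184}{3} \approx 61.333$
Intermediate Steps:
$r = -9$
$j = -14$ ($j = - 7 \left(-1 + 3\right) = \left(-7\right) 2 = -14$)
$E = - \frac{8}{3}$ ($E = \frac{16}{-6} = 16 \left(- \frac{1}{6}\right) = - \frac{8}{3} \approx -2.6667$)
$E \left(j + r\right) = - \frac{8 \left(-14 - 9\right)}{3} = \left(- \frac{8}{3}\right) \left(-23\right) = \frac{184}{3}$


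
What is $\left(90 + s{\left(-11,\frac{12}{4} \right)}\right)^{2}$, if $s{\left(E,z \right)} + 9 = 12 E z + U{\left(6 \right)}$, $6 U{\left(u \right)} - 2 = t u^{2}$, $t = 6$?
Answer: $\frac{698896}{9} \approx 77655.0$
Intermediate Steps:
$U{\left(u \right)} = \frac{1}{3} + u^{2}$ ($U{\left(u \right)} = \frac{1}{3} + \frac{6 u^{2}}{6} = \frac{1}{3} + u^{2}$)
$s{\left(E,z \right)} = \frac{82}{3} + 12 E z$ ($s{\left(E,z \right)} = -9 + \left(12 E z + \left(\frac{1}{3} + 6^{2}\right)\right) = -9 + \left(12 E z + \left(\frac{1}{3} + 36\right)\right) = -9 + \left(12 E z + \frac{109}{3}\right) = -9 + \left(\frac{109}{3} + 12 E z\right) = \frac{82}{3} + 12 E z$)
$\left(90 + s{\left(-11,\frac{12}{4} \right)}\right)^{2} = \left(90 + \left(\frac{82}{3} + 12 \left(-11\right) \frac{12}{4}\right)\right)^{2} = \left(90 + \left(\frac{82}{3} + 12 \left(-11\right) 12 \cdot \frac{1}{4}\right)\right)^{2} = \left(90 + \left(\frac{82}{3} + 12 \left(-11\right) 3\right)\right)^{2} = \left(90 + \left(\frac{82}{3} - 396\right)\right)^{2} = \left(90 - \frac{1106}{3}\right)^{2} = \left(- \frac{836}{3}\right)^{2} = \frac{698896}{9}$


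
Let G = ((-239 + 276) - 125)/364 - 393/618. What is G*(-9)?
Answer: 148077/18746 ≈ 7.8991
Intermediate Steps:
G = -16453/18746 (G = (37 - 125)*(1/364) - 393*1/618 = -88*1/364 - 131/206 = -22/91 - 131/206 = -16453/18746 ≈ -0.87768)
G*(-9) = -16453/18746*(-9) = 148077/18746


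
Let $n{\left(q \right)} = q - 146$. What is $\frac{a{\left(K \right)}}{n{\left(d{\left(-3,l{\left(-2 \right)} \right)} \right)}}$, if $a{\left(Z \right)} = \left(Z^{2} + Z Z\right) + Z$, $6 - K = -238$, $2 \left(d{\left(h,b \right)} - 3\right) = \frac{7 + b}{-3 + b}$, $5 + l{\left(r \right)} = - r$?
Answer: $- \frac{178974}{215} \approx -832.44$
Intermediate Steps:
$l{\left(r \right)} = -5 - r$
$d{\left(h,b \right)} = 3 + \frac{7 + b}{2 \left(-3 + b\right)}$ ($d{\left(h,b \right)} = 3 + \frac{\left(7 + b\right) \frac{1}{-3 + b}}{2} = 3 + \frac{\frac{1}{-3 + b} \left(7 + b\right)}{2} = 3 + \frac{7 + b}{2 \left(-3 + b\right)}$)
$K = 244$ ($K = 6 - -238 = 6 + 238 = 244$)
$a{\left(Z \right)} = Z + 2 Z^{2}$ ($a{\left(Z \right)} = \left(Z^{2} + Z^{2}\right) + Z = 2 Z^{2} + Z = Z + 2 Z^{2}$)
$n{\left(q \right)} = -146 + q$ ($n{\left(q \right)} = q - 146 = -146 + q$)
$\frac{a{\left(K \right)}}{n{\left(d{\left(-3,l{\left(-2 \right)} \right)} \right)}} = \frac{244 \left(1 + 2 \cdot 244\right)}{-146 + \frac{-11 + 7 \left(-5 - -2\right)}{2 \left(-3 - 3\right)}} = \frac{244 \left(1 + 488\right)}{-146 + \frac{-11 + 7 \left(-5 + 2\right)}{2 \left(-3 + \left(-5 + 2\right)\right)}} = \frac{244 \cdot 489}{-146 + \frac{-11 + 7 \left(-3\right)}{2 \left(-3 - 3\right)}} = \frac{119316}{-146 + \frac{-11 - 21}{2 \left(-6\right)}} = \frac{119316}{-146 + \frac{1}{2} \left(- \frac{1}{6}\right) \left(-32\right)} = \frac{119316}{-146 + \frac{8}{3}} = \frac{119316}{- \frac{430}{3}} = 119316 \left(- \frac{3}{430}\right) = - \frac{178974}{215}$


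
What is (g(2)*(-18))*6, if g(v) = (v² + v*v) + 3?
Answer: -1188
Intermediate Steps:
g(v) = 3 + 2*v² (g(v) = (v² + v²) + 3 = 2*v² + 3 = 3 + 2*v²)
(g(2)*(-18))*6 = ((3 + 2*2²)*(-18))*6 = ((3 + 2*4)*(-18))*6 = ((3 + 8)*(-18))*6 = (11*(-18))*6 = -198*6 = -1188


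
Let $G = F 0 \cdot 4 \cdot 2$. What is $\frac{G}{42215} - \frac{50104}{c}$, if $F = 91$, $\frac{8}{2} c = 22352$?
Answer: $- \frac{12526}{1397} \approx -8.9664$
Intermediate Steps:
$c = 5588$ ($c = \frac{1}{4} \cdot 22352 = 5588$)
$G = 0$ ($G = 91 \cdot 0 \cdot 4 \cdot 2 = 91 \cdot 0 \cdot 2 = 91 \cdot 0 = 0$)
$\frac{G}{42215} - \frac{50104}{c} = \frac{0}{42215} - \frac{50104}{5588} = 0 \cdot \frac{1}{42215} - \frac{12526}{1397} = 0 - \frac{12526}{1397} = - \frac{12526}{1397}$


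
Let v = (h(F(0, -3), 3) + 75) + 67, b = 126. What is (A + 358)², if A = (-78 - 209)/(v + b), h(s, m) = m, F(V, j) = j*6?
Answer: 9356886361/73441 ≈ 1.2741e+5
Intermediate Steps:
F(V, j) = 6*j
v = 145 (v = (3 + 75) + 67 = 78 + 67 = 145)
A = -287/271 (A = (-78 - 209)/(145 + 126) = -287/271 ≈ -1.0590)
(A + 358)² = (-287/271 + 358)² = (96731/271)² = 9356886361/73441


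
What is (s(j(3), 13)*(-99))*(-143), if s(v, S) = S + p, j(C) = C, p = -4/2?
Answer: 155727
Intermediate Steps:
p = -2 (p = -4*½ = -2)
s(v, S) = -2 + S (s(v, S) = S - 2 = -2 + S)
(s(j(3), 13)*(-99))*(-143) = ((-2 + 13)*(-99))*(-143) = (11*(-99))*(-143) = -1089*(-143) = 155727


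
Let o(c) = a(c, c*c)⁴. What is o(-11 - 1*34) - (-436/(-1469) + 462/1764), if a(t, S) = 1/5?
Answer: -21482677/38561250 ≈ -0.55711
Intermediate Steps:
a(t, S) = ⅕ (a(t, S) = 1*(⅕) = ⅕)
o(c) = 1/625 (o(c) = (⅕)⁴ = 1/625)
o(-11 - 1*34) - (-436/(-1469) + 462/1764) = 1/625 - (-436/(-1469) + 462/1764) = 1/625 - (-436*(-1/1469) + 462*(1/1764)) = 1/625 - (436/1469 + 11/42) = 1/625 - 1*34471/61698 = 1/625 - 34471/61698 = -21482677/38561250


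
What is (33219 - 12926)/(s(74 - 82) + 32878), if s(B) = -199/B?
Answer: 162344/263223 ≈ 0.61675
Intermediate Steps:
(33219 - 12926)/(s(74 - 82) + 32878) = (33219 - 12926)/(-199/(74 - 82) + 32878) = 20293/(-199/(-8) + 32878) = 20293/(-199*(-1/8) + 32878) = 20293/(199/8 + 32878) = 20293/(263223/8) = 20293*(8/263223) = 162344/263223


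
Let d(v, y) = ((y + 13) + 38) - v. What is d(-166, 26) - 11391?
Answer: -11148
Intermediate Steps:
d(v, y) = 51 + y - v (d(v, y) = ((13 + y) + 38) - v = (51 + y) - v = 51 + y - v)
d(-166, 26) - 11391 = (51 + 26 - 1*(-166)) - 11391 = (51 + 26 + 166) - 11391 = 243 - 11391 = -11148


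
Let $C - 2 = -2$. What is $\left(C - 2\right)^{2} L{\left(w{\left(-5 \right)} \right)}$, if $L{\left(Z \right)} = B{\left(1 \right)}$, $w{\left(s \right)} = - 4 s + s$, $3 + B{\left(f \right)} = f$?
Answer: $-8$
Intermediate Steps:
$C = 0$ ($C = 2 - 2 = 0$)
$B{\left(f \right)} = -3 + f$
$w{\left(s \right)} = - 3 s$
$L{\left(Z \right)} = -2$ ($L{\left(Z \right)} = -3 + 1 = -2$)
$\left(C - 2\right)^{2} L{\left(w{\left(-5 \right)} \right)} = \left(0 - 2\right)^{2} \left(-2\right) = \left(-2\right)^{2} \left(-2\right) = 4 \left(-2\right) = -8$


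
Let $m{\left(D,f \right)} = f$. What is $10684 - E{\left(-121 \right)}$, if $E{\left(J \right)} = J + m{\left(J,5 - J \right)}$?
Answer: $10679$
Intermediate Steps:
$E{\left(J \right)} = 5$ ($E{\left(J \right)} = J - \left(-5 + J\right) = 5$)
$10684 - E{\left(-121 \right)} = 10684 - 5 = 10679$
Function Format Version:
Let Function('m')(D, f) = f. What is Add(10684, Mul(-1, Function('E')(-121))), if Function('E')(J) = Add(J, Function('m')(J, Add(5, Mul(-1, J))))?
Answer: 10679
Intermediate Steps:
Function('E')(J) = 5 (Function('E')(J) = Add(J, Add(5, Mul(-1, J))) = 5)
Add(10684, Mul(-1, Function('E')(-121))) = Add(10684, Mul(-1, 5)) = Add(10684, -5) = 10679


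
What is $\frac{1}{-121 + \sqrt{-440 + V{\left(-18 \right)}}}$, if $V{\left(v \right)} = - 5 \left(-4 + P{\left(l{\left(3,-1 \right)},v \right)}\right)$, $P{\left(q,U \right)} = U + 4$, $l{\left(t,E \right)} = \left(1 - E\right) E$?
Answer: $- \frac{121}{14991} - \frac{5 i \sqrt{14}}{14991} \approx -0.0080715 - 0.001248 i$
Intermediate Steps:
$l{\left(t,E \right)} = E \left(1 - E\right)$
$P{\left(q,U \right)} = 4 + U$
$V{\left(v \right)} = - 5 v$ ($V{\left(v \right)} = - 5 \left(-4 + \left(4 + v\right)\right) = - 5 v$)
$\frac{1}{-121 + \sqrt{-440 + V{\left(-18 \right)}}} = \frac{1}{-121 + \sqrt{-440 - -90}} = \frac{1}{-121 + \sqrt{-440 + 90}} = \frac{1}{-121 + \sqrt{-350}} = \frac{1}{-121 + 5 i \sqrt{14}}$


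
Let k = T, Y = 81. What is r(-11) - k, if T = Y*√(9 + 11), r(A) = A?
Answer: -11 - 162*√5 ≈ -373.24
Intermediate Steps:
T = 162*√5 (T = 81*√(9 + 11) = 81*√20 = 81*(2*√5) = 162*√5 ≈ 362.24)
k = 162*√5 ≈ 362.24
r(-11) - k = -11 - 162*√5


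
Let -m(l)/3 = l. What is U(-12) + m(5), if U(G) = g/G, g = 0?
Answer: -15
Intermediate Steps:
m(l) = -3*l
U(G) = 0 (U(G) = 0/G = 0)
U(-12) + m(5) = 0 - 3*5 = 0 - 15 = -15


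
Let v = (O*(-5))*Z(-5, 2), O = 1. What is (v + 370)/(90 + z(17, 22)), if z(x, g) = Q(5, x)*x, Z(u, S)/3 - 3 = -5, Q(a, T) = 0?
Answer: 40/9 ≈ 4.4444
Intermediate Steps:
Z(u, S) = -6 (Z(u, S) = 9 + 3*(-5) = 9 - 15 = -6)
v = 30 (v = (1*(-5))*(-6) = -5*(-6) = 30)
z(x, g) = 0 (z(x, g) = 0*x = 0)
(v + 370)/(90 + z(17, 22)) = (30 + 370)/(90 + 0) = 400/90 = 400*(1/90) = 40/9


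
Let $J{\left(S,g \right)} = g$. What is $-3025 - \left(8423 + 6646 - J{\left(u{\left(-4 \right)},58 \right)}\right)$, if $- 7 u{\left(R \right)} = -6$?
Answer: $-18036$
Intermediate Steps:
$u{\left(R \right)} = \frac{6}{7}$ ($u{\left(R \right)} = \left(- \frac{1}{7}\right) \left(-6\right) = \frac{6}{7}$)
$-3025 - \left(8423 + 6646 - J{\left(u{\left(-4 \right)},58 \right)}\right) = -3025 - \left(8365 + 6646\right) = -3025 + \left(58 - \left(8423 + 6646\right)\right) = -3025 + \left(58 - 15069\right) = -3025 - 15011 = -18036$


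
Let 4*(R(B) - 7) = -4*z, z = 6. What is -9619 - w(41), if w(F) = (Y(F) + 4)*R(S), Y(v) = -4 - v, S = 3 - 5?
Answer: -9578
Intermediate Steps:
S = -2
R(B) = 1 (R(B) = 7 + (-4*6)/4 = 7 + (¼)*(-24) = 7 - 6 = 1)
w(F) = -F (w(F) = ((-4 - F) + 4)*1 = -F*1 = -F)
-9619 - w(41) = -9619 - (-1)*41 = -9619 - 1*(-41) = -9619 + 41 = -9578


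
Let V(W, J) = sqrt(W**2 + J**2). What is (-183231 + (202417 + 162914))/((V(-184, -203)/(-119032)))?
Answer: -4335145440*sqrt(75065)/15013 ≈ -7.9114e+7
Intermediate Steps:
V(W, J) = sqrt(J**2 + W**2)
(-183231 + (202417 + 162914))/((V(-184, -203)/(-119032))) = (-183231 + (202417 + 162914))/((sqrt((-203)**2 + (-184)**2)/(-119032))) = (-183231 + 365331)/((sqrt(41209 + 33856)*(-1/119032))) = 182100/((sqrt(75065)*(-1/119032))) = 182100/((-sqrt(75065)/119032)) = 182100*(-119032*sqrt(75065)/75065) = -4335145440*sqrt(75065)/15013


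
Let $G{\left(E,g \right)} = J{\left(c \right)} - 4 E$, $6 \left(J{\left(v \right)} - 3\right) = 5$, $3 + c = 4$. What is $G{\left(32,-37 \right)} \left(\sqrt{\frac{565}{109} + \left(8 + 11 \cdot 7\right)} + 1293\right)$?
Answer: $- \frac{321095}{2} - \frac{745 \sqrt{1071470}}{654} \approx -1.6173 \cdot 10^{5}$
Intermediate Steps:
$c = 1$ ($c = -3 + 4 = 1$)
$J{\left(v \right)} = \frac{23}{6}$ ($J{\left(v \right)} = 3 + \frac{1}{6} \cdot 5 = 3 + \frac{5}{6} = \frac{23}{6}$)
$G{\left(E,g \right)} = \frac{23}{6} - 4 E$
$G{\left(32,-37 \right)} \left(\sqrt{\frac{565}{109} + \left(8 + 11 \cdot 7\right)} + 1293\right) = \left(\frac{23}{6} - 128\right) \left(\sqrt{\frac{565}{109} + \left(8 + 11 \cdot 7\right)} + 1293\right) = \left(\frac{23}{6} - 128\right) \left(\sqrt{565 \cdot \frac{1}{109} + \left(8 + 77\right)} + 1293\right) = - \frac{745 \left(\sqrt{\frac{565}{109} + 85} + 1293\right)}{6} = - \frac{745 \left(\sqrt{\frac{9830}{109}} + 1293\right)}{6} = - \frac{745 \left(\frac{\sqrt{1071470}}{109} + 1293\right)}{6} = - \frac{745 \left(1293 + \frac{\sqrt{1071470}}{109}\right)}{6} = - \frac{321095}{2} - \frac{745 \sqrt{1071470}}{654}$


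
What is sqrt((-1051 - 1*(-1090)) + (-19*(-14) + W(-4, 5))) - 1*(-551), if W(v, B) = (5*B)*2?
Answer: 551 + sqrt(355) ≈ 569.84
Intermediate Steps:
W(v, B) = 10*B
sqrt((-1051 - 1*(-1090)) + (-19*(-14) + W(-4, 5))) - 1*(-551) = sqrt((-1051 - 1*(-1090)) + (-19*(-14) + 10*5)) - 1*(-551) = sqrt((-1051 + 1090) + (266 + 50)) + 551 = sqrt(39 + 316) + 551 = sqrt(355) + 551 = 551 + sqrt(355)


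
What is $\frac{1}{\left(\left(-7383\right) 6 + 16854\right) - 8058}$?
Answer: $- \frac{1}{35502} \approx -2.8167 \cdot 10^{-5}$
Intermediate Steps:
$\frac{1}{\left(\left(-7383\right) 6 + 16854\right) - 8058} = \frac{1}{\left(-44298 + 16854\right) - 8058} = \frac{1}{-27444 - 8058} = \frac{1}{-35502} = - \frac{1}{35502}$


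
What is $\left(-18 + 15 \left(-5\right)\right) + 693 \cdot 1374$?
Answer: $952089$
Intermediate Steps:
$\left(-18 + 15 \left(-5\right)\right) + 693 \cdot 1374 = \left(-18 - 75\right) + 952182 = -93 + 952182 = 952089$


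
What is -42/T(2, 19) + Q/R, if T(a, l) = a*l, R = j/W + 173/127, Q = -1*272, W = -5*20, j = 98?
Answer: -32867767/46113 ≈ -712.77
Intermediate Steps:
W = -100
Q = -272
R = 2427/6350 (R = 98/(-100) + 173/127 = 98*(-1/100) + 173*(1/127) = -49/50 + 173/127 = 2427/6350 ≈ 0.38220)
-42/T(2, 19) + Q/R = -42/(2*19) - 272/2427/6350 = -42/38 - 272*6350/2427 = -42*1/38 - 1727200/2427 = -21/19 - 1727200/2427 = -32867767/46113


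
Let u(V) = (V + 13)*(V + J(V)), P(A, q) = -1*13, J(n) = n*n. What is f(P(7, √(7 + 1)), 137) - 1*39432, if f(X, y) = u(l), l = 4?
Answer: -39092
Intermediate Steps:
J(n) = n²
P(A, q) = -13
u(V) = (13 + V)*(V + V²) (u(V) = (V + 13)*(V + V²) = (13 + V)*(V + V²))
f(X, y) = 340 (f(X, y) = 4*(13 + 4² + 14*4) = 4*(13 + 16 + 56) = 4*85 = 340)
f(P(7, √(7 + 1)), 137) - 1*39432 = 340 - 1*39432 = 340 - 39432 = -39092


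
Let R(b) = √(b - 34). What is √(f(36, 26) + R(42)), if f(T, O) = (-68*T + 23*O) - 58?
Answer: √(-1908 + 2*√2) ≈ 43.648*I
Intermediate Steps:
R(b) = √(-34 + b)
f(T, O) = -58 - 68*T + 23*O
√(f(36, 26) + R(42)) = √((-58 - 68*36 + 23*26) + √(-34 + 42)) = √((-58 - 2448 + 598) + √8) = √(-1908 + 2*√2)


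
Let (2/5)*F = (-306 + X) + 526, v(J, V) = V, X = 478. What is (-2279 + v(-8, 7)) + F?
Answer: -527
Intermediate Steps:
F = 1745 (F = 5*((-306 + 478) + 526)/2 = 5*(172 + 526)/2 = (5/2)*698 = 1745)
(-2279 + v(-8, 7)) + F = (-2279 + 7) + 1745 = -2272 + 1745 = -527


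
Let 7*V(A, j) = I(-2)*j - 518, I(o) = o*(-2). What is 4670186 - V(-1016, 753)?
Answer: 32688808/7 ≈ 4.6698e+6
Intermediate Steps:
I(o) = -2*o
V(A, j) = -74 + 4*j/7 (V(A, j) = ((-2*(-2))*j - 518)/7 = (4*j - 518)/7 = (-518 + 4*j)/7 = -74 + 4*j/7)
4670186 - V(-1016, 753) = 4670186 - (-74 + (4/7)*753) = 4670186 - (-74 + 3012/7) = 4670186 - 1*2494/7 = 4670186 - 2494/7 = 32688808/7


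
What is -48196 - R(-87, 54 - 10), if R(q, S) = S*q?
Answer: -44368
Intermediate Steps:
-48196 - R(-87, 54 - 10) = -48196 - (54 - 10)*(-87) = -48196 - 44*(-87) = -48196 - 1*(-3828) = -48196 + 3828 = -44368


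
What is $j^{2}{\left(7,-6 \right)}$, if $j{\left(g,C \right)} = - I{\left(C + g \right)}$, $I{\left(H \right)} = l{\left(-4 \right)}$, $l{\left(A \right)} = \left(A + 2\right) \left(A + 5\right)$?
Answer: $4$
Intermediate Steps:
$l{\left(A \right)} = \left(2 + A\right) \left(5 + A\right)$
$I{\left(H \right)} = -2$ ($I{\left(H \right)} = 10 + \left(-4\right)^{2} + 7 \left(-4\right) = 10 + 16 - 28 = -2$)
$j{\left(g,C \right)} = 2$ ($j{\left(g,C \right)} = \left(-1\right) \left(-2\right) = 2$)
$j^{2}{\left(7,-6 \right)} = 2^{2} = 4$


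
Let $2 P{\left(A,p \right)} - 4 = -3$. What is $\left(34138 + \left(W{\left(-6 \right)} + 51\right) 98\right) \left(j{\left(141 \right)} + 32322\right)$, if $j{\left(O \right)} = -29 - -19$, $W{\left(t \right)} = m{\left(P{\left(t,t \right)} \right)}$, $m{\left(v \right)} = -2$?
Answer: $1258229280$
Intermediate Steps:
$P{\left(A,p \right)} = \frac{1}{2}$ ($P{\left(A,p \right)} = 2 + \frac{1}{2} \left(-3\right) = 2 - \frac{3}{2} = \frac{1}{2}$)
$W{\left(t \right)} = -2$
$j{\left(O \right)} = -10$ ($j{\left(O \right)} = -29 + 19 = -10$)
$\left(34138 + \left(W{\left(-6 \right)} + 51\right) 98\right) \left(j{\left(141 \right)} + 32322\right) = \left(34138 + \left(-2 + 51\right) 98\right) \left(-10 + 32322\right) = \left(34138 + 49 \cdot 98\right) 32312 = \left(34138 + 4802\right) 32312 = 38940 \cdot 32312 = 1258229280$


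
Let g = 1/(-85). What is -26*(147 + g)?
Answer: -324844/85 ≈ -3821.7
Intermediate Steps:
g = -1/85 ≈ -0.011765
-26*(147 + g) = -26*(147 - 1/85) = -26*12494/85 = -324844/85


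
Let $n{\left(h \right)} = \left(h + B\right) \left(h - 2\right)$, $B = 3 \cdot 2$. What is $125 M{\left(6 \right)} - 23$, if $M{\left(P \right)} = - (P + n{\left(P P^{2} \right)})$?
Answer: $-5939273$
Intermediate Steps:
$B = 6$
$n{\left(h \right)} = \left(-2 + h\right) \left(6 + h\right)$ ($n{\left(h \right)} = \left(h + 6\right) \left(h - 2\right) = \left(6 + h\right) \left(-2 + h\right) = \left(-2 + h\right) \left(6 + h\right)$)
$M{\left(P \right)} = 12 - P - P^{6} - 4 P^{3}$ ($M{\left(P \right)} = - (P + \left(-12 + \left(P P^{2}\right)^{2} + 4 P P^{2}\right)) = - (P + \left(-12 + \left(P^{3}\right)^{2} + 4 P^{3}\right)) = - (P + \left(-12 + P^{6} + 4 P^{3}\right)) = - (-12 + P + P^{6} + 4 P^{3}) = 12 - P - P^{6} - 4 P^{3}$)
$125 M{\left(6 \right)} - 23 = 125 \left(12 - 6 - 6^{6} - 4 \cdot 6^{3}\right) - 23 = 125 \left(12 - 6 - 46656 - 864\right) - 23 = 125 \left(-47514\right) - 23 = -5939250 - 23 = -5939273$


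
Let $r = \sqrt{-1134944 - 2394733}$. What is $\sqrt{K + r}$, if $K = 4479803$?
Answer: $\sqrt{4479803 + 29 i \sqrt{4197}} \approx 2116.6 + 0.44 i$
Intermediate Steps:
$r = 29 i \sqrt{4197}$ ($r = \sqrt{-3529677} = 29 i \sqrt{4197} \approx 1878.7 i$)
$\sqrt{K + r} = \sqrt{4479803 + 29 i \sqrt{4197}}$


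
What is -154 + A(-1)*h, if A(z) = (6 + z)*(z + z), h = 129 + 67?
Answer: -2114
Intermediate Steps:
h = 196
A(z) = 2*z*(6 + z) (A(z) = (6 + z)*(2*z) = 2*z*(6 + z))
-154 + A(-1)*h = -154 + (2*(-1)*(6 - 1))*196 = -154 + (2*(-1)*5)*196 = -154 - 10*196 = -154 - 1960 = -2114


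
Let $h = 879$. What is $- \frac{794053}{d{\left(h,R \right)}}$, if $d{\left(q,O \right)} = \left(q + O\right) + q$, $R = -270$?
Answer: $- \frac{794053}{1488} \approx -533.64$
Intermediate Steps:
$d{\left(q,O \right)} = O + 2 q$ ($d{\left(q,O \right)} = \left(O + q\right) + q = O + 2 q$)
$- \frac{794053}{d{\left(h,R \right)}} = - \frac{794053}{-270 + 2 \cdot 879} = - \frac{794053}{-270 + 1758} = - \frac{794053}{1488}$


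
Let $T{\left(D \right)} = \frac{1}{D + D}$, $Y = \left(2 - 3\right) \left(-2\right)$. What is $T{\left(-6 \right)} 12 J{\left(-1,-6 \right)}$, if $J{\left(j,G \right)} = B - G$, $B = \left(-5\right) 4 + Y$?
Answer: $12$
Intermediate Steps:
$Y = 2$ ($Y = \left(-1\right) \left(-2\right) = 2$)
$T{\left(D \right)} = \frac{1}{2 D}$
$B = -18$ ($B = \left(-5\right) 4 + 2 = -20 + 2 = -18$)
$J{\left(j,G \right)} = -18 - G$
$T{\left(-6 \right)} 12 J{\left(-1,-6 \right)} = \frac{1}{2 \left(-6\right)} 12 \left(-18 - -6\right) = \frac{1}{2} \left(- \frac{1}{6}\right) 12 \left(-18 + 6\right) = \left(- \frac{1}{12}\right) 12 \left(-12\right) = \left(-1\right) \left(-12\right) = 12$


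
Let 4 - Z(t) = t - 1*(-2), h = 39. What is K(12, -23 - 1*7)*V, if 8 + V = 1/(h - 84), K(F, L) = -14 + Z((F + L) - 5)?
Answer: -3971/45 ≈ -88.244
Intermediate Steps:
Z(t) = 2 - t (Z(t) = 4 - (t - 1*(-2)) = 4 - (t + 2) = 4 - (2 + t) = 4 + (-2 - t) = 2 - t)
K(F, L) = -7 - F - L (K(F, L) = -14 + (2 - ((F + L) - 5)) = -14 + (2 - (-5 + F + L)) = -14 + (2 + (5 - F - L)) = -14 + (7 - F - L) = -7 - F - L)
V = -361/45 (V = -8 + 1/(39 - 84) = -8 + 1/(-45) = -8 - 1/45 = -361/45 ≈ -8.0222)
K(12, -23 - 1*7)*V = (-7 - 1*12 - (-23 - 1*7))*(-361/45) = (-7 - 12 - (-23 - 7))*(-361/45) = (-7 - 12 - 1*(-30))*(-361/45) = (-7 - 12 + 30)*(-361/45) = 11*(-361/45) = -3971/45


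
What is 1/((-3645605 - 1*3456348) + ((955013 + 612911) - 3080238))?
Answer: -1/8614267 ≈ -1.1609e-7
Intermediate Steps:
1/((-3645605 - 1*3456348) + ((955013 + 612911) - 3080238)) = 1/((-3645605 - 3456348) + (1567924 - 3080238)) = 1/(-7101953 - 1512314) = 1/(-8614267) = -1/8614267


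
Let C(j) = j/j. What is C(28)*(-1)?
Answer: -1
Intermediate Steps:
C(j) = 1
C(28)*(-1) = 1*(-1) = -1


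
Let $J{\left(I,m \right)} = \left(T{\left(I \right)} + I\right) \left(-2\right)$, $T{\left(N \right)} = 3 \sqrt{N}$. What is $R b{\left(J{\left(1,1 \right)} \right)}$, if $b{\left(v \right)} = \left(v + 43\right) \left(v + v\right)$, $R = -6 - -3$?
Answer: $1680$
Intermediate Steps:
$R = -3$ ($R = -6 + 3 = -3$)
$J{\left(I,m \right)} = - 6 \sqrt{I} - 2 I$ ($J{\left(I,m \right)} = \left(3 \sqrt{I} + I\right) \left(-2\right) = \left(I + 3 \sqrt{I}\right) \left(-2\right) = - 6 \sqrt{I} - 2 I$)
$b{\left(v \right)} = 2 v \left(43 + v\right)$ ($b{\left(v \right)} = \left(43 + v\right) 2 v = 2 v \left(43 + v\right)$)
$R b{\left(J{\left(1,1 \right)} \right)} = - 3 \cdot 2 \left(- 6 \sqrt{1} - 2\right) \left(43 - \left(2 + 6 \sqrt{1}\right)\right) = - 3 \cdot 2 \left(\left(-6\right) 1 - 2\right) \left(43 - 8\right) = - 3 \cdot 2 \left(-6 - 2\right) \left(43 - 8\right) = - 3 \cdot 2 \left(-8\right) \left(43 - 8\right) = - 3 \cdot 2 \left(-8\right) 35 = \left(-3\right) \left(-560\right) = 1680$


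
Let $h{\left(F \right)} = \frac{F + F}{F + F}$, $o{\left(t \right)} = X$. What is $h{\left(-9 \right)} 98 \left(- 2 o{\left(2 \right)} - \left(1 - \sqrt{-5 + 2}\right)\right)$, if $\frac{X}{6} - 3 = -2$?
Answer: $-1274 + 98 i \sqrt{3} \approx -1274.0 + 169.74 i$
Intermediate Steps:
$X = 6$ ($X = 18 + 6 \left(-2\right) = 18 - 12 = 6$)
$o{\left(t \right)} = 6$
$h{\left(F \right)} = 1$ ($h{\left(F \right)} = \frac{2 F}{2 F} = 2 F \frac{1}{2 F} = 1$)
$h{\left(-9 \right)} 98 \left(- 2 o{\left(2 \right)} - \left(1 - \sqrt{-5 + 2}\right)\right) = 1 \cdot 98 \left(\left(-2\right) 6 - \left(1 - \sqrt{-5 + 2}\right)\right) = 98 \left(-12 - \left(1 - i \sqrt{3}\right)\right) = 98 \left(-13 + i \sqrt{3}\right) = -1274 + 98 i \sqrt{3}$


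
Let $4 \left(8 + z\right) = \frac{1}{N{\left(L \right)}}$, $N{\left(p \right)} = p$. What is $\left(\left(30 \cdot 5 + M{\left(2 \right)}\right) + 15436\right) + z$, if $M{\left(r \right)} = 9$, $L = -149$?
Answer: $\frac{9289851}{596} \approx 15587.0$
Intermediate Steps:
$z = - \frac{4769}{596}$ ($z = -8 + \frac{1}{4 \left(-149\right)} = -8 + \frac{1}{4} \left(- \frac{1}{149}\right) = -8 - \frac{1}{596} = - \frac{4769}{596} \approx -8.0017$)
$\left(\left(30 \cdot 5 + M{\left(2 \right)}\right) + 15436\right) + z = \left(\left(30 \cdot 5 + 9\right) + 15436\right) - \frac{4769}{596} = \left(\left(150 + 9\right) + 15436\right) - \frac{4769}{596} = \left(159 + 15436\right) - \frac{4769}{596} = 15595 - \frac{4769}{596} = \frac{9289851}{596}$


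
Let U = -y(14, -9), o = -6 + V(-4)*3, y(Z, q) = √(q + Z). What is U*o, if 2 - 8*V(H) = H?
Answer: 15*√5/4 ≈ 8.3853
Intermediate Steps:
y(Z, q) = √(Z + q)
V(H) = ¼ - H/8
o = -15/4 (o = -6 + (¼ - ⅛*(-4))*3 = -6 + (¼ + ½)*3 = -6 + (¾)*3 = -6 + 9/4 = -15/4 ≈ -3.7500)
U = -√5 (U = -√(14 - 9) = -√5 ≈ -2.2361)
U*o = -√5*(-15/4) = 15*√5/4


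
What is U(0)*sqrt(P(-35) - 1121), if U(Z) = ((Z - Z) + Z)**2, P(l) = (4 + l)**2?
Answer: 0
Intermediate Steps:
U(Z) = Z**2 (U(Z) = (0 + Z)**2 = Z**2)
U(0)*sqrt(P(-35) - 1121) = 0**2*sqrt((4 - 35)**2 - 1121) = 0*sqrt((-31)**2 - 1121) = 0*sqrt(961 - 1121) = 0*sqrt(-160) = 0*(4*I*sqrt(10)) = 0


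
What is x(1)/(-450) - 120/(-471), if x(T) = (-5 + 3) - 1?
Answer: 6157/23550 ≈ 0.26144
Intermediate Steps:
x(T) = -3 (x(T) = -2 - 1 = -3)
x(1)/(-450) - 120/(-471) = -3/(-450) - 120/(-471) = -3*(-1/450) - 120*(-1/471) = 1/150 + 40/157 = 6157/23550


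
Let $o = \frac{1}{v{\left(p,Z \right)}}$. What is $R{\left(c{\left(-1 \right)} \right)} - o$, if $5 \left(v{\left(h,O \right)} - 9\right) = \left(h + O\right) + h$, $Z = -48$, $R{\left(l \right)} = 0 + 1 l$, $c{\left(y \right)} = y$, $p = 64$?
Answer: $- \frac{26}{25} \approx -1.04$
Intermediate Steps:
$R{\left(l \right)} = l$ ($R{\left(l \right)} = 0 + l = l$)
$v{\left(h,O \right)} = 9 + \frac{O}{5} + \frac{2 h}{5}$ ($v{\left(h,O \right)} = 9 + \frac{\left(h + O\right) + h}{5} = 9 + \frac{\left(O + h\right) + h}{5} = 9 + \frac{O + 2 h}{5} = 9 + \left(\frac{O}{5} + \frac{2 h}{5}\right) = 9 + \frac{O}{5} + \frac{2 h}{5}$)
$o = \frac{1}{25}$ ($o = \frac{1}{9 + \frac{1}{5} \left(-48\right) + \frac{2}{5} \cdot 64} = \frac{1}{9 - \frac{48}{5} + \frac{128}{5}} = \frac{1}{25} \approx 0.04$)
$R{\left(c{\left(-1 \right)} \right)} - o = -1 - \frac{1}{25} = - \frac{26}{25}$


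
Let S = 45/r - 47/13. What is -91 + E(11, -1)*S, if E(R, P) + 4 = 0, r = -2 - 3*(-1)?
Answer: -3335/13 ≈ -256.54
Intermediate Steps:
r = 1 (r = -2 + 3 = 1)
E(R, P) = -4 (E(R, P) = -4 + 0 = -4)
S = 538/13 (S = 45/1 - 47/13 = 45*1 - 47*1/13 = 45 - 47/13 = 538/13 ≈ 41.385)
-91 + E(11, -1)*S = -91 - 4*538/13 = -91 - 2152/13 = -3335/13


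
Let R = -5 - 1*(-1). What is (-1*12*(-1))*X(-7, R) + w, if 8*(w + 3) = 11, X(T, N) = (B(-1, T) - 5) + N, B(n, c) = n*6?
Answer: -1453/8 ≈ -181.63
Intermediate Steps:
R = -4 (R = -5 + 1 = -4)
B(n, c) = 6*n
X(T, N) = -11 + N (X(T, N) = (6*(-1) - 5) + N = (-6 - 5) + N = -11 + N)
w = -13/8 (w = -3 + (1/8)*11 = -3 + 11/8 = -13/8 ≈ -1.6250)
(-1*12*(-1))*X(-7, R) + w = (-1*12*(-1))*(-11 - 4) - 13/8 = -12*(-1)*(-15) - 13/8 = 12*(-15) - 13/8 = -180 - 13/8 = -1453/8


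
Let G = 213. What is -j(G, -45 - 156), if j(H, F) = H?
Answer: -213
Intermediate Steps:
-j(G, -45 - 156) = -1*213 = -213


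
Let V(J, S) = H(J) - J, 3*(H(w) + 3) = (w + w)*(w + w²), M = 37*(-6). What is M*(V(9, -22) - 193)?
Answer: -74370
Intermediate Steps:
M = -222
H(w) = -3 + 2*w*(w + w²)/3 (H(w) = -3 + ((w + w)*(w + w²))/3 = -3 + ((2*w)*(w + w²))/3 = -3 + (2*w*(w + w²))/3 = -3 + 2*w*(w + w²)/3)
V(J, S) = -3 - J + 2*J²/3 + 2*J³/3 (V(J, S) = (-3 + 2*J²/3 + 2*J³/3) - J = -3 - J + 2*J²/3 + 2*J³/3)
M*(V(9, -22) - 193) = -222*((-3 - 1*9 + (⅔)*9² + (⅔)*9³) - 193) = -222*((-3 - 9 + (⅔)*81 + (⅔)*729) - 193) = -222*((-3 - 9 + 54 + 486) - 193) = -222*(528 - 193) = -222*335 = -74370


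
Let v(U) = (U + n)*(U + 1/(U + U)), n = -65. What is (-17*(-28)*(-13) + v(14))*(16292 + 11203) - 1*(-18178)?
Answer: -5314466981/28 ≈ -1.8980e+8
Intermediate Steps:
v(U) = (-65 + U)*(U + 1/(2*U)) (v(U) = (U - 65)*(U + 1/(U + U)) = (-65 + U)*(U + 1/(2*U)))
(-17*(-28)*(-13) + v(14))*(16292 + 11203) - 1*(-18178) = (-17*(-28)*(-13) + (½ + 14² - 65*14 - 65/2/14))*(16292 + 11203) - 1*(-18178) = (476*(-13) + (½ + 196 - 910 - 65/2*1/14))*27495 + 18178 = (-6188 + (½ + 196 - 910 - 65/28))*27495 + 18178 = (-6188 - 20043/28)*27495 + 18178 = -193307/28*27495 + 18178 = -5314975965/28 + 18178 = -5314466981/28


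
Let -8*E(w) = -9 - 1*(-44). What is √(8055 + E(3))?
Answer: √128810/4 ≈ 89.725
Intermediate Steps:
E(w) = -35/8 (E(w) = -(-9 - 1*(-44))/8 = -(-9 + 44)/8 = -⅛*35 = -35/8)
√(8055 + E(3)) = √(8055 - 35/8) = √(64405/8) = √128810/4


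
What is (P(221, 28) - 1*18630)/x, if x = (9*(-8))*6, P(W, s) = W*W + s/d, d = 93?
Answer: -2809651/40176 ≈ -69.934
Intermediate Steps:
P(W, s) = W**2 + s/93 (P(W, s) = W*W + s/93 = W**2 + s*(1/93) = W**2 + s/93)
x = -432 (x = -72*6 = -432)
(P(221, 28) - 1*18630)/x = ((221**2 + (1/93)*28) - 1*18630)/(-432) = ((48841 + 28/93) - 18630)*(-1/432) = (4542241/93 - 18630)*(-1/432) = (2809651/93)*(-1/432) = -2809651/40176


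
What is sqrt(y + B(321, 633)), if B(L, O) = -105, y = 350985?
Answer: 4*sqrt(21930) ≈ 592.35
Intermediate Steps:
sqrt(y + B(321, 633)) = sqrt(350985 - 105) = sqrt(350880) = 4*sqrt(21930)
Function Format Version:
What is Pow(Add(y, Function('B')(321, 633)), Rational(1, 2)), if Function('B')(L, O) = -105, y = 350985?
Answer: Mul(4, Pow(21930, Rational(1, 2))) ≈ 592.35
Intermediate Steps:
Pow(Add(y, Function('B')(321, 633)), Rational(1, 2)) = Pow(Add(350985, -105), Rational(1, 2)) = Pow(350880, Rational(1, 2)) = Mul(4, Pow(21930, Rational(1, 2)))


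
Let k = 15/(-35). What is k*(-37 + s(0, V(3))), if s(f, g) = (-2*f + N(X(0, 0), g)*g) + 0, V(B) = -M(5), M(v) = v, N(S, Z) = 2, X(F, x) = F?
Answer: 141/7 ≈ 20.143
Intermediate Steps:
V(B) = -5 (V(B) = -1*5 = -5)
s(f, g) = -2*f + 2*g (s(f, g) = (-2*f + 2*g) + 0 = -2*f + 2*g)
k = -3/7 (k = 15*(-1/35) = -3/7 ≈ -0.42857)
k*(-37 + s(0, V(3))) = -3*(-37 + (-2*0 + 2*(-5)))/7 = -3*(-37 + (0 - 10))/7 = -3*(-37 - 10)/7 = -3/7*(-47) = 141/7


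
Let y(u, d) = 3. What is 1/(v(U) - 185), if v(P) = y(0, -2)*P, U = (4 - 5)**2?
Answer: -1/182 ≈ -0.0054945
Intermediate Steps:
U = 1 (U = (-1)**2 = 1)
v(P) = 3*P
1/(v(U) - 185) = 1/(3*1 - 185) = 1/(3 - 185) = 1/(-182) = -1/182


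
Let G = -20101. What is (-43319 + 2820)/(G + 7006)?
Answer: 40499/13095 ≈ 3.0927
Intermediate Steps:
(-43319 + 2820)/(G + 7006) = (-43319 + 2820)/(-20101 + 7006) = -40499/(-13095) = -40499*(-1/13095) = 40499/13095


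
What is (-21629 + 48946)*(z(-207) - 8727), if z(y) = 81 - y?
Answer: -230528163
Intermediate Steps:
(-21629 + 48946)*(z(-207) - 8727) = (-21629 + 48946)*((81 - 1*(-207)) - 8727) = 27317*((81 + 207) - 8727) = 27317*(288 - 8727) = 27317*(-8439) = -230528163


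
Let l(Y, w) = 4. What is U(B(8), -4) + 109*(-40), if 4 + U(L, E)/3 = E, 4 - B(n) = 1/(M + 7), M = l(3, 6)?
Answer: -4384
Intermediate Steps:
M = 4
B(n) = 43/11 (B(n) = 4 - 1/(4 + 7) = 4 - 1/11 = 43/11)
U(L, E) = -12 + 3*E
U(B(8), -4) + 109*(-40) = (-12 + 3*(-4)) + 109*(-40) = (-12 - 12) - 4360 = -24 - 4360 = -4384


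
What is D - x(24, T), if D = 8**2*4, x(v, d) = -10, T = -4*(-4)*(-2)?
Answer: 266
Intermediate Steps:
T = -32 (T = 16*(-2) = -32)
D = 256 (D = 64*4 = 256)
D - x(24, T) = 256 - 1*(-10) = 256 + 10 = 266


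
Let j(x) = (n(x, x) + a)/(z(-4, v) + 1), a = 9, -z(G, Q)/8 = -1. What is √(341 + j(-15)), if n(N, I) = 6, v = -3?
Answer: 2*√771/3 ≈ 18.511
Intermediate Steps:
z(G, Q) = 8 (z(G, Q) = -8*(-1) = 8)
j(x) = 5/3 (j(x) = (6 + 9)/(8 + 1) = 15/9 = 15*(⅑) = 5/3)
√(341 + j(-15)) = √(341 + 5/3) = √(1028/3) = 2*√771/3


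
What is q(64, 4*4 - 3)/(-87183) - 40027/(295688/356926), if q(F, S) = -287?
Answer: -622777638101455/12889483452 ≈ -48317.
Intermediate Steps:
q(64, 4*4 - 3)/(-87183) - 40027/(295688/356926) = -287/(-87183) - 40027/(295688/356926) = -287*(-1/87183) - 40027/(295688*(1/356926)) = 287/87183 - 40027/147844/178463 = 287/87183 - 40027*178463/147844 = 287/87183 - 7143338501/147844 = -622777638101455/12889483452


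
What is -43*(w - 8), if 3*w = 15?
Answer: 129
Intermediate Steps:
w = 5 (w = (⅓)*15 = 5)
-43*(w - 8) = -43*(5 - 8) = -43*(-3) = 129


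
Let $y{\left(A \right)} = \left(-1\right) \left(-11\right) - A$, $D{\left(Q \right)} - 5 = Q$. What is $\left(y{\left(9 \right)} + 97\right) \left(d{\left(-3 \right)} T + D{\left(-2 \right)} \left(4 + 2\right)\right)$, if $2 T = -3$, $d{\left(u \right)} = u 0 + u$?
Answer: $\frac{4455}{2} \approx 2227.5$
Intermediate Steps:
$D{\left(Q \right)} = 5 + Q$
$d{\left(u \right)} = u$ ($d{\left(u \right)} = 0 + u = u$)
$T = - \frac{3}{2}$ ($T = \frac{1}{2} \left(-3\right) = - \frac{3}{2} \approx -1.5$)
$y{\left(A \right)} = 11 - A$
$\left(y{\left(9 \right)} + 97\right) \left(d{\left(-3 \right)} T + D{\left(-2 \right)} \left(4 + 2\right)\right) = \left(\left(11 - 9\right) + 97\right) \left(\left(-3\right) \left(- \frac{3}{2}\right) + \left(5 - 2\right) \left(4 + 2\right)\right) = \left(\left(11 - 9\right) + 97\right) \left(\frac{9}{2} + 3 \cdot 6\right) = \left(2 + 97\right) \left(\frac{9}{2} + 18\right) = 99 \cdot \frac{45}{2} = \frac{4455}{2}$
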